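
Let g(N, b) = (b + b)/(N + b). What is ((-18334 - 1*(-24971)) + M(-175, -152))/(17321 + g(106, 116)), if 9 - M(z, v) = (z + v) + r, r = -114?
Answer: 786657/1922747 ≈ 0.40913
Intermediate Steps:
M(z, v) = 123 - v - z (M(z, v) = 9 - ((z + v) - 114) = 9 - ((v + z) - 114) = 9 - (-114 + v + z) = 9 + (114 - v - z) = 123 - v - z)
g(N, b) = 2*b/(N + b) (g(N, b) = (2*b)/(N + b) = 2*b/(N + b))
((-18334 - 1*(-24971)) + M(-175, -152))/(17321 + g(106, 116)) = ((-18334 - 1*(-24971)) + (123 - 1*(-152) - 1*(-175)))/(17321 + 2*116/(106 + 116)) = ((-18334 + 24971) + (123 + 152 + 175))/(17321 + 2*116/222) = (6637 + 450)/(17321 + 2*116*(1/222)) = 7087/(17321 + 116/111) = 7087/(1922747/111) = 7087*(111/1922747) = 786657/1922747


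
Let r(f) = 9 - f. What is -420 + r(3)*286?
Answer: 1296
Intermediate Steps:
-420 + r(3)*286 = -420 + (9 - 1*3)*286 = -420 + (9 - 3)*286 = -420 + 6*286 = -420 + 1716 = 1296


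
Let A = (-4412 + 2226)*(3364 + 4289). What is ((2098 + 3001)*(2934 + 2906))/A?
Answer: -14889080/8364729 ≈ -1.7800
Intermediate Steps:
A = -16729458 (A = -2186*7653 = -16729458)
((2098 + 3001)*(2934 + 2906))/A = ((2098 + 3001)*(2934 + 2906))/(-16729458) = (5099*5840)*(-1/16729458) = 29778160*(-1/16729458) = -14889080/8364729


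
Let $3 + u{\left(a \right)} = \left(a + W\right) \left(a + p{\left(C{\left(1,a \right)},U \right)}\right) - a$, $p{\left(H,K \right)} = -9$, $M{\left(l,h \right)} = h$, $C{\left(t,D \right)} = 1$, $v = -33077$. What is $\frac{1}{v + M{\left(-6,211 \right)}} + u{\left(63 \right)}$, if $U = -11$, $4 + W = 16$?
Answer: $\frac{130938143}{32866} \approx 3984.0$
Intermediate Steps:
$W = 12$ ($W = -4 + 16 = 12$)
$u{\left(a \right)} = -3 - a + \left(-9 + a\right) \left(12 + a\right)$ ($u{\left(a \right)} = -3 - \left(a - \left(a + 12\right) \left(a - 9\right)\right) = -3 - \left(a - \left(12 + a\right) \left(-9 + a\right)\right) = -3 - \left(a - \left(-9 + a\right) \left(12 + a\right)\right) = -3 - a + \left(-9 + a\right) \left(12 + a\right)$)
$\frac{1}{v + M{\left(-6,211 \right)}} + u{\left(63 \right)} = \frac{1}{-33077 + 211} + \left(-111 + 63^{2} + 2 \cdot 63\right) = \frac{1}{-32866} + \left(-111 + 3969 + 126\right) = - \frac{1}{32866} + 3984 = \frac{130938143}{32866}$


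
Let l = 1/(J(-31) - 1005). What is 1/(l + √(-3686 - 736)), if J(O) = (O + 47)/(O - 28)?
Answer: -3499349/15555688259743 - 3517794721*I*√4422/15555688259743 ≈ -2.2496e-7 - 0.015038*I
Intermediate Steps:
J(O) = (47 + O)/(-28 + O)
l = -59/59311 (l = 1/((47 - 31)/(-28 - 31) - 1005) = 1/(16/(-59) - 1005) = 1/(-1/59*16 - 1005) = 1/(-16/59 - 1005) = 1/(-59311/59) = -59/59311 ≈ -0.00099476)
1/(l + √(-3686 - 736)) = 1/(-59/59311 + √(-3686 - 736)) = 1/(-59/59311 + √(-4422)) = 1/(-59/59311 + I*√4422)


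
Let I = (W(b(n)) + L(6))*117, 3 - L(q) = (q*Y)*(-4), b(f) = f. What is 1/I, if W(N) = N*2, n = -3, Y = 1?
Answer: 1/2457 ≈ 0.00040700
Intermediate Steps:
W(N) = 2*N
L(q) = 3 + 4*q (L(q) = 3 - q*1*(-4) = 3 - q*(-4) = 3 - (-4)*q = 3 + 4*q)
I = 2457 (I = (2*(-3) + (3 + 4*6))*117 = (-6 + (3 + 24))*117 = (-6 + 27)*117 = 21*117 = 2457)
1/I = 1/2457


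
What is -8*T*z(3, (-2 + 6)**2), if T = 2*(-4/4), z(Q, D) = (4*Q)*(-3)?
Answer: -576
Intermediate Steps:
z(Q, D) = -12*Q
T = -2 (T = 2*(-4*1/4) = 2*(-1) = -2)
-8*T*z(3, (-2 + 6)**2) = -(-16)*(-12*3) = -(-16)*(-36) = -8*72 = -576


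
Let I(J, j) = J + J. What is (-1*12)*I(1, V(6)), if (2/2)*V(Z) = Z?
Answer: -24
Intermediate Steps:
V(Z) = Z
I(J, j) = 2*J
(-1*12)*I(1, V(6)) = (-1*12)*(2*1) = -12*2 = -24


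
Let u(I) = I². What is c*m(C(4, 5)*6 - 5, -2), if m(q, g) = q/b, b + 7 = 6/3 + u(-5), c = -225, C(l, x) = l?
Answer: -855/4 ≈ -213.75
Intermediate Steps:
b = 20 (b = -7 + (6/3 + (-5)²) = -7 + (6*(⅓) + 25) = -7 + (2 + 25) = -7 + 27 = 20)
m(q, g) = q/20
c*m(C(4, 5)*6 - 5, -2) = -45*(4*6 - 5)/4 = -45*(24 - 5)/4 = -45*19/4 = -225*19/20 = -855/4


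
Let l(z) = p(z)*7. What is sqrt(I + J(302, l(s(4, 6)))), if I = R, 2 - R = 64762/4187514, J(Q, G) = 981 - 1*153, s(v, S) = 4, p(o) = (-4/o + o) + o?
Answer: sqrt(3638501453345253)/2093757 ≈ 28.809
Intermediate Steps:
p(o) = -4/o + 2*o (p(o) = (o - 4/o) + o = -4/o + 2*o)
l(z) = -28/z + 14*z (l(z) = (-4/z + 2*z)*7 = -28/z + 14*z)
J(Q, G) = 828 (J(Q, G) = 981 - 153 = 828)
R = 4155133/2093757 (R = 2 - 64762/4187514 = 2 - 1*32381/2093757 = 2 - 32381/2093757 = 4155133/2093757 ≈ 1.9845)
I = 4155133/2093757 ≈ 1.9845
sqrt(I + J(302, l(s(4, 6)))) = sqrt(4155133/2093757 + 828) = sqrt(1737785929/2093757) = sqrt(3638501453345253)/2093757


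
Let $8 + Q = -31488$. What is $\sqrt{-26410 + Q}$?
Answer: $3 i \sqrt{6434} \approx 240.64 i$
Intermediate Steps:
$Q = -31496$ ($Q = -8 - 31488 = -31496$)
$\sqrt{-26410 + Q} = \sqrt{-26410 - 31496} = \sqrt{-57906} = 3 i \sqrt{6434}$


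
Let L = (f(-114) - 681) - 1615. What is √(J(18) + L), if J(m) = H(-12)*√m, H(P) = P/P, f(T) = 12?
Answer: √(-2284 + 3*√2) ≈ 47.747*I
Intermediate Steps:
H(P) = 1
J(m) = √m (J(m) = 1*√m = √m)
L = -2284 (L = (12 - 681) - 1615 = -669 - 1615 = -2284)
√(J(18) + L) = √(√18 - 2284) = √(3*√2 - 2284) = √(-2284 + 3*√2)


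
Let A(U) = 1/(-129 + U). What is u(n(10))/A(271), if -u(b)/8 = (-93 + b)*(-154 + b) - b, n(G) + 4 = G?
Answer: -14620320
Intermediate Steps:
n(G) = -4 + G
u(b) = 8*b - 8*(-154 + b)*(-93 + b) (u(b) = -8*((-93 + b)*(-154 + b) - b) = -8*((-154 + b)*(-93 + b) - b) = -8*(-b + (-154 + b)*(-93 + b)) = 8*b - 8*(-154 + b)*(-93 + b))
u(n(10))/A(271) = (-114576 - 8*(-4 + 10)² + 1984*(-4 + 10))/(1/(-129 + 271)) = (-114576 - 8*6² + 1984*6)/(1/142) = (-114576 - 8*36 + 11904)/(1/142) = (-114576 - 288 + 11904)*142 = -102960*142 = -14620320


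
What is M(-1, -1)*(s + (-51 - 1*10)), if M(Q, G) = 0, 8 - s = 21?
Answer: 0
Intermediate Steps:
s = -13 (s = 8 - 1*21 = 8 - 21 = -13)
M(-1, -1)*(s + (-51 - 1*10)) = 0*(-13 + (-51 - 1*10)) = 0*(-13 + (-51 - 10)) = 0*(-13 - 61) = 0*(-74) = 0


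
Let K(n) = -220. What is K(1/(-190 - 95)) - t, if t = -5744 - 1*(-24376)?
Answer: -18852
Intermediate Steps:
t = 18632 (t = -5744 + 24376 = 18632)
K(1/(-190 - 95)) - t = -220 - 1*18632 = -220 - 18632 = -18852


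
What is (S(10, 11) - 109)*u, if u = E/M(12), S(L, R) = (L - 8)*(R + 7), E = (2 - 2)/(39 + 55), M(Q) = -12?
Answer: 0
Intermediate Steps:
E = 0 (E = 0/94 = 0*(1/94) = 0)
S(L, R) = (-8 + L)*(7 + R)
u = 0 (u = 0/(-12) = 0*(-1/12) = 0)
(S(10, 11) - 109)*u = ((-56 - 8*11 + 7*10 + 10*11) - 109)*0 = ((-56 - 88 + 70 + 110) - 109)*0 = (36 - 109)*0 = -73*0 = 0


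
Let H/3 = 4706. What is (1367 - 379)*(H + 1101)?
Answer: 15036372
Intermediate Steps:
H = 14118 (H = 3*4706 = 14118)
(1367 - 379)*(H + 1101) = (1367 - 379)*(14118 + 1101) = 988*15219 = 15036372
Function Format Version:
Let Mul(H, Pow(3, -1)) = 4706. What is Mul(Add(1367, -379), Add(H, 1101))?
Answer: 15036372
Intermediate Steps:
H = 14118 (H = Mul(3, 4706) = 14118)
Mul(Add(1367, -379), Add(H, 1101)) = Mul(Add(1367, -379), Add(14118, 1101)) = Mul(988, 15219) = 15036372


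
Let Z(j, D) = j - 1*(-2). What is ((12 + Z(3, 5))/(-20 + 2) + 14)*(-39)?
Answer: -3055/6 ≈ -509.17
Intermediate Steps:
Z(j, D) = 2 + j (Z(j, D) = j + 2 = 2 + j)
((12 + Z(3, 5))/(-20 + 2) + 14)*(-39) = ((12 + (2 + 3))/(-20 + 2) + 14)*(-39) = ((12 + 5)/(-18) + 14)*(-39) = (17*(-1/18) + 14)*(-39) = (-17/18 + 14)*(-39) = (235/18)*(-39) = -3055/6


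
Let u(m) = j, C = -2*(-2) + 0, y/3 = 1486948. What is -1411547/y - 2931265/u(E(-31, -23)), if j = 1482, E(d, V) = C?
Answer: -2179667966719/1101828468 ≈ -1978.2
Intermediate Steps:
y = 4460844 (y = 3*1486948 = 4460844)
C = 4 (C = 4 + 0 = 4)
E(d, V) = 4
u(m) = 1482
-1411547/y - 2931265/u(E(-31, -23)) = -1411547/4460844 - 2931265/1482 = -2179667966719/1101828468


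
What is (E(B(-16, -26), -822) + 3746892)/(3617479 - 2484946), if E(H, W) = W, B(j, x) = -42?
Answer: 416230/125837 ≈ 3.3077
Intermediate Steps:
(E(B(-16, -26), -822) + 3746892)/(3617479 - 2484946) = (-822 + 3746892)/(3617479 - 2484946) = 3746070/1132533 = 3746070*(1/1132533) = 416230/125837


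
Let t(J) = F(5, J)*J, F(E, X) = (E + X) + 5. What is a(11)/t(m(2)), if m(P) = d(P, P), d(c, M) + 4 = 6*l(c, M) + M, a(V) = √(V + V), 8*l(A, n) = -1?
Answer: -16*√22/319 ≈ -0.23526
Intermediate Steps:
l(A, n) = -⅛ (l(A, n) = (⅛)*(-1) = -⅛)
a(V) = √2*√V (a(V) = √(2*V) = √2*√V)
d(c, M) = -19/4 + M (d(c, M) = -4 + (6*(-⅛) + M) = -4 + (-¾ + M) = -19/4 + M)
m(P) = -19/4 + P
F(E, X) = 5 + E + X
t(J) = J*(10 + J) (t(J) = (5 + 5 + J)*J = (10 + J)*J = J*(10 + J))
a(11)/t(m(2)) = (√2*√11)/(((-19/4 + 2)*(10 + (-19/4 + 2)))) = √22/((-11*(10 - 11/4)/4)) = √22/((-11/4*29/4)) = √22/(-319/16) = √22*(-16/319) = -16*√22/319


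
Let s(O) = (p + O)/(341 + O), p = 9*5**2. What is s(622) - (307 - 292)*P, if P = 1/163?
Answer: 123616/156969 ≈ 0.78752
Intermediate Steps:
P = 1/163 ≈ 0.0061350
p = 225 (p = 9*25 = 225)
s(O) = (225 + O)/(341 + O)
s(622) - (307 - 292)*P = (225 + 622)/(341 + 622) - (307 - 292)/163 = 847/963 - 15/163 = 123616/156969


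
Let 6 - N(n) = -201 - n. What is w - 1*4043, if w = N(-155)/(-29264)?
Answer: -29578601/7316 ≈ -4043.0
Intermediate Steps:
N(n) = 207 + n (N(n) = 6 - (-201 - n) = 6 + (201 + n) = 207 + n)
w = -13/7316 (w = (207 - 155)/(-29264) = 52*(-1/29264) = -13/7316 ≈ -0.0017769)
w - 1*4043 = -13/7316 - 1*4043 = -13/7316 - 4043 = -29578601/7316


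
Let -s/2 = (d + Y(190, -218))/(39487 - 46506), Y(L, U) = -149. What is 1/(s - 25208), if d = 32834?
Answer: -7019/176869582 ≈ -3.9685e-5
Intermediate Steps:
s = 65370/7019 (s = -2*(32834 - 149)/(39487 - 46506) = -65370/(-7019) = -65370*(-1)/7019 = -2*(-32685/7019) = 65370/7019 ≈ 9.3133)
1/(s - 25208) = 1/(65370/7019 - 25208) = 1/(-176869582/7019) = -7019/176869582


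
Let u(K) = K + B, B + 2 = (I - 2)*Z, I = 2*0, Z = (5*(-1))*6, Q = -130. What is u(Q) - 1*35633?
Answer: -35705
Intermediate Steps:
Z = -30 (Z = -5*6 = -30)
I = 0
B = 58 (B = -2 + (0 - 2)*(-30) = -2 - 2*(-30) = -2 + 60 = 58)
u(K) = 58 + K (u(K) = K + 58 = 58 + K)
u(Q) - 1*35633 = (58 - 130) - 1*35633 = -72 - 35633 = -35705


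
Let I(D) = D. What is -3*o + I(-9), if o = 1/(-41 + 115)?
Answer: -669/74 ≈ -9.0405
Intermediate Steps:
o = 1/74 ≈ 0.013514
-3*o + I(-9) = -3*1/74 - 9 = -3/74 - 9 = -669/74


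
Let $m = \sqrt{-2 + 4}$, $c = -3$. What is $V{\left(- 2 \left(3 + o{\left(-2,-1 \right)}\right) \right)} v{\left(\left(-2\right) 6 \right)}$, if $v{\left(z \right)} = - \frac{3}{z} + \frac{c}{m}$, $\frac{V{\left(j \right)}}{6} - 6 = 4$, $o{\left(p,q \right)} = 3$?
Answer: $15 - 90 \sqrt{2} \approx -112.28$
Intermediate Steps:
$V{\left(j \right)} = 60$ ($V{\left(j \right)} = 36 + 6 \cdot 4 = 36 + 24 = 60$)
$m = \sqrt{2} \approx 1.4142$
$v{\left(z \right)} = - \frac{3}{z} - \frac{3 \sqrt{2}}{2}$ ($v{\left(z \right)} = - \frac{3}{z} - \frac{3}{\sqrt{2}} = - \frac{3}{z} - 3 \frac{\sqrt{2}}{2} = - \frac{3}{z} - \frac{3 \sqrt{2}}{2}$)
$V{\left(- 2 \left(3 + o{\left(-2,-1 \right)}\right) \right)} v{\left(\left(-2\right) 6 \right)} = 60 \left(- \frac{3}{\left(-2\right) 6} - \frac{3 \sqrt{2}}{2}\right) = 60 \left(- \frac{3}{-12} - \frac{3 \sqrt{2}}{2}\right) = 60 \left(\left(-3\right) \left(- \frac{1}{12}\right) - \frac{3 \sqrt{2}}{2}\right) = 60 \left(\frac{1}{4} - \frac{3 \sqrt{2}}{2}\right) = 15 - 90 \sqrt{2}$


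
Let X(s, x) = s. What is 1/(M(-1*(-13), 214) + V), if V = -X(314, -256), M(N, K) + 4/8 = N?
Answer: -2/603 ≈ -0.0033167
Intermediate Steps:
M(N, K) = -½ + N
V = -314 (V = -1*314 = -314)
1/(M(-1*(-13), 214) + V) = 1/((-½ - 1*(-13)) - 314) = 1/((-½ + 13) - 314) = 1/(25/2 - 314) = 1/(-603/2) = -2/603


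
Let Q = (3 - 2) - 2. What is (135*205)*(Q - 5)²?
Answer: 996300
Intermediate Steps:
Q = -1 (Q = 1 - 2 = -1)
(135*205)*(Q - 5)² = (135*205)*(-1 - 5)² = 27675*(-6)² = 27675*36 = 996300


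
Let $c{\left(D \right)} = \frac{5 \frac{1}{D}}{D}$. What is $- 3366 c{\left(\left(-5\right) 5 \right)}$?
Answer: $- \frac{3366}{125} \approx -26.928$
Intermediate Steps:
$c{\left(D \right)} = \frac{5}{D^{2}}$
$- 3366 c{\left(\left(-5\right) 5 \right)} = - 3366 \cdot \frac{5}{625} = - 3366 \cdot 5 \cdot \frac{1}{625} = \left(-3366\right) \frac{1}{125} = - \frac{3366}{125}$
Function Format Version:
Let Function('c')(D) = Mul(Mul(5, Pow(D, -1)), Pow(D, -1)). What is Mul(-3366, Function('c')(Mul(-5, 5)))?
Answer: Rational(-3366, 125) ≈ -26.928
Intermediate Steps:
Function('c')(D) = Mul(5, Pow(D, -2))
Mul(-3366, Function('c')(Mul(-5, 5))) = Mul(-3366, Mul(5, Pow(Mul(-5, 5), -2))) = Mul(-3366, Mul(5, Pow(-25, -2))) = Mul(-3366, Mul(5, Rational(1, 625))) = Mul(-3366, Rational(1, 125)) = Rational(-3366, 125)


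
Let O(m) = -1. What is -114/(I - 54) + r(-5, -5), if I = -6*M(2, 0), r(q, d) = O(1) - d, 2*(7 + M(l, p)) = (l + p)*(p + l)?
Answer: 35/4 ≈ 8.7500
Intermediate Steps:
M(l, p) = -7 + (l + p)²/2 (M(l, p) = -7 + ((l + p)*(p + l))/2 = -7 + ((l + p)*(l + p))/2 = -7 + (l + p)²/2)
r(q, d) = -1 - d
I = 30 (I = -6*(-7 + (2 + 0)²/2) = -6*(-7 + (½)*2²) = -6*(-7 + (½)*4) = -6*(-7 + 2) = -6*(-5) = 30)
-114/(I - 54) + r(-5, -5) = -114/(30 - 54) + (-1 - 1*(-5)) = -114/(-24) + (-1 + 5) = -114*(-1/24) + 4 = 19/4 + 4 = 35/4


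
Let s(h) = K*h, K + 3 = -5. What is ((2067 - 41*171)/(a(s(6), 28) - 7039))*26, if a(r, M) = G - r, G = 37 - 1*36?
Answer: 21424/1165 ≈ 18.390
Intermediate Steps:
K = -8 (K = -3 - 5 = -8)
G = 1 (G = 37 - 36 = 1)
s(h) = -8*h
a(r, M) = 1 - r
((2067 - 41*171)/(a(s(6), 28) - 7039))*26 = ((2067 - 41*171)/((1 - (-8)*6) - 7039))*26 = ((2067 - 7011)/((1 - 1*(-48)) - 7039))*26 = -4944/((1 + 48) - 7039)*26 = -4944/(49 - 7039)*26 = -4944/(-6990)*26 = -4944*(-1/6990)*26 = (824/1165)*26 = 21424/1165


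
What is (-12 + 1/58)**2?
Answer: 483025/3364 ≈ 143.59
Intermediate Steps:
(-12 + 1/58)**2 = (-695/58)**2 = 483025/3364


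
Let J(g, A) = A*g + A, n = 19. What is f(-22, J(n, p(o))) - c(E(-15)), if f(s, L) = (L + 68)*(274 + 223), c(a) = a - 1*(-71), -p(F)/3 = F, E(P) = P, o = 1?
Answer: 3920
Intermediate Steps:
p(F) = -3*F
c(a) = 71 + a (c(a) = a + 71 = 71 + a)
J(g, A) = A + A*g
f(s, L) = 33796 + 497*L (f(s, L) = (68 + L)*497 = 33796 + 497*L)
f(-22, J(n, p(o))) - c(E(-15)) = (33796 + 497*((-3*1)*(1 + 19))) - (71 - 15) = (33796 + 497*(-3*20)) - 1*56 = (33796 + 497*(-60)) - 56 = (33796 - 29820) - 56 = 3976 - 56 = 3920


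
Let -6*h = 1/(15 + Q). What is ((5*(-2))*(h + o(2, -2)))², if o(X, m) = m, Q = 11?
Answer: 2449225/6084 ≈ 402.57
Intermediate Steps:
h = -1/156 (h = -1/(6*(15 + 11)) = -⅙/26 = -⅙*1/26 = -1/156 ≈ -0.0064103)
((5*(-2))*(h + o(2, -2)))² = ((5*(-2))*(-1/156 - 2))² = (-10*(-313/156))² = (1565/78)² = 2449225/6084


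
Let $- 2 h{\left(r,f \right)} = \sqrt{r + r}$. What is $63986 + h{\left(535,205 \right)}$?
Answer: $63986 - \frac{\sqrt{1070}}{2} \approx 63970.0$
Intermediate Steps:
$h{\left(r,f \right)} = - \frac{\sqrt{2} \sqrt{r}}{2}$ ($h{\left(r,f \right)} = - \frac{\sqrt{r + r}}{2} = - \frac{\sqrt{2 r}}{2} = - \frac{\sqrt{2} \sqrt{r}}{2}$)
$63986 + h{\left(535,205 \right)} = 63986 - \frac{\sqrt{2} \sqrt{535}}{2} = 63986 - \frac{\sqrt{1070}}{2}$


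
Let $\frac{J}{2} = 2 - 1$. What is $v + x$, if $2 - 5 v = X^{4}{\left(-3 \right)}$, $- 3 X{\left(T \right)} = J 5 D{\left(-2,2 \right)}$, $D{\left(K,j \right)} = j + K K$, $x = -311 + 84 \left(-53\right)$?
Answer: $- \frac{183813}{5} \approx -36763.0$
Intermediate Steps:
$x = -4763$ ($x = -311 - 4452 = -4763$)
$J = 2$ ($J = 2 \left(2 - 1\right) = 2 \cdot 1 = 2$)
$D{\left(K,j \right)} = j + K^{2}$
$X{\left(T \right)} = -20$ ($X{\left(T \right)} = - \frac{2 \cdot 5 \left(2 + \left(-2\right)^{2}\right)}{3} = - \frac{10 \left(2 + 4\right)}{3} = - \frac{10 \cdot 6}{3} = \left(- \frac{1}{3}\right) 60 = -20$)
$v = - \frac{159998}{5}$ ($v = \frac{2}{5} - \frac{\left(-20\right)^{4}}{5} = \frac{2}{5} - 32000 = - \frac{159998}{5} \approx -32000.0$)
$v + x = - \frac{159998}{5} - 4763 = - \frac{183813}{5}$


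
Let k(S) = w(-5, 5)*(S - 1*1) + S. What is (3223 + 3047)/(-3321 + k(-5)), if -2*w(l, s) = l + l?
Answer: -3135/1678 ≈ -1.8683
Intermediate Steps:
w(l, s) = -l (w(l, s) = -(l + l)/2 = -l)
k(S) = -5 + 6*S (k(S) = (-1*(-5))*(S - 1*1) + S = 5*(S - 1) + S = 5*(-1 + S) + S = (-5 + 5*S) + S = -5 + 6*S)
(3223 + 3047)/(-3321 + k(-5)) = (3223 + 3047)/(-3321 + (-5 + 6*(-5))) = 6270/(-3321 + (-5 - 30)) = 6270/(-3321 - 35) = 6270/(-3356) = 6270*(-1/3356) = -3135/1678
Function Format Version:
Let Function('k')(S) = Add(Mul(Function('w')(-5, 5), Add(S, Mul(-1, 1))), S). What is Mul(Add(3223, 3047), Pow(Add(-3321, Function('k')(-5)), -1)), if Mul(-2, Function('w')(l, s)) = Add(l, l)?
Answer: Rational(-3135, 1678) ≈ -1.8683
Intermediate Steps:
Function('w')(l, s) = Mul(-1, l) (Function('w')(l, s) = Mul(Rational(-1, 2), Add(l, l)) = Mul(Rational(-1, 2), Mul(2, l)) = Mul(-1, l))
Function('k')(S) = Add(-5, Mul(6, S)) (Function('k')(S) = Add(Mul(Mul(-1, -5), Add(S, Mul(-1, 1))), S) = Add(Mul(5, Add(S, -1)), S) = Add(Mul(5, Add(-1, S)), S) = Add(Add(-5, Mul(5, S)), S) = Add(-5, Mul(6, S)))
Mul(Add(3223, 3047), Pow(Add(-3321, Function('k')(-5)), -1)) = Mul(Add(3223, 3047), Pow(Add(-3321, Add(-5, Mul(6, -5))), -1)) = Mul(6270, Pow(Add(-3321, Add(-5, -30)), -1)) = Mul(6270, Pow(Add(-3321, -35), -1)) = Mul(6270, Pow(-3356, -1)) = Mul(6270, Rational(-1, 3356)) = Rational(-3135, 1678)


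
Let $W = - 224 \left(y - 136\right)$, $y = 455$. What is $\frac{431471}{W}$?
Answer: $- \frac{431471}{71456} \approx -6.0383$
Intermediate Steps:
$W = -71456$ ($W = - 224 \left(455 - 136\right) = \left(-224\right) 319 = -71456$)
$\frac{431471}{W} = \frac{431471}{-71456} = 431471 \left(- \frac{1}{71456}\right) = - \frac{431471}{71456}$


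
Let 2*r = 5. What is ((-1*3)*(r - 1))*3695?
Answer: -33255/2 ≈ -16628.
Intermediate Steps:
r = 5/2 (r = (½)*5 = 5/2 ≈ 2.5000)
((-1*3)*(r - 1))*3695 = ((-1*3)*(5/2 - 1))*3695 = -3*3/2*3695 = -9/2*3695 = -33255/2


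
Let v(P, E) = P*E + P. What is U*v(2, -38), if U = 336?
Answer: -24864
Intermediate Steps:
v(P, E) = P + E*P (v(P, E) = E*P + P = P + E*P)
U*v(2, -38) = 336*(2*(1 - 38)) = 336*(2*(-37)) = 336*(-74) = -24864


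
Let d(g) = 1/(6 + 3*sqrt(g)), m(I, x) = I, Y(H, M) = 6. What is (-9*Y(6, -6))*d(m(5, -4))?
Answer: 36 - 18*sqrt(5) ≈ -4.2492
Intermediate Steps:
(-9*Y(6, -6))*d(m(5, -4)) = (-9*6)*(1/(3*(2 + sqrt(5)))) = -18/(2 + sqrt(5))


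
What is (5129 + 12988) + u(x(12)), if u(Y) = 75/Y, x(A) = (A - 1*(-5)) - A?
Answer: 18132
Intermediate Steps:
x(A) = 5 (x(A) = (A + 5) - A = (5 + A) - A = 5)
(5129 + 12988) + u(x(12)) = (5129 + 12988) + 75/5 = 18117 + 75*(1/5) = 18117 + 15 = 18132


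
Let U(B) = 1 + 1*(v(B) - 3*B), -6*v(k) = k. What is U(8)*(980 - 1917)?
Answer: 68401/3 ≈ 22800.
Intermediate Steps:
v(k) = -k/6
U(B) = 1 - 19*B/6 (U(B) = 1 + 1*(-B/6 - 3*B) = 1 + 1*(-19*B/6) = 1 - 19*B/6)
U(8)*(980 - 1917) = (1 - 19/6*8)*(980 - 1917) = (1 - 76/3)*(-937) = -73/3*(-937) = 68401/3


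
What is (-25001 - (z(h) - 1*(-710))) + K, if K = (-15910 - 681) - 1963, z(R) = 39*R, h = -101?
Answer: -40326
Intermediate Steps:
K = -18554 (K = -16591 - 1963 = -18554)
(-25001 - (z(h) - 1*(-710))) + K = (-25001 - (39*(-101) - 1*(-710))) - 18554 = (-25001 - (-3939 + 710)) - 18554 = (-25001 - 1*(-3229)) - 18554 = (-25001 + 3229) - 18554 = -21772 - 18554 = -40326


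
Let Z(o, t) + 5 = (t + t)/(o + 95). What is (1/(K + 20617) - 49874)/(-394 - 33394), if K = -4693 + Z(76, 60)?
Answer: 45256814645/30660008324 ≈ 1.4761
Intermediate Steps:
Z(o, t) = -5 + 2*t/(95 + o) (Z(o, t) = -5 + (t + t)/(o + 95) = -5 + (2*t)/(95 + o) = -5 + 2*t/(95 + o))
K = -267746/57 (K = -4693 + (-475 - 5*76 + 2*60)/(95 + 76) = -4693 + (-475 - 380 + 120)/171 = -4693 + (1/171)*(-735) = -4693 - 245/57 = -267746/57 ≈ -4697.3)
(1/(K + 20617) - 49874)/(-394 - 33394) = (1/(-267746/57 + 20617) - 49874)/(-394 - 33394) = (1/(907423/57) - 49874)/(-33788) = (57/907423 - 49874)*(-1/33788) = -45256814645/907423*(-1/33788) = 45256814645/30660008324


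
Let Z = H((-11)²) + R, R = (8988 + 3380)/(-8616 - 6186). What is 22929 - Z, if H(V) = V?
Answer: 168808192/7401 ≈ 22809.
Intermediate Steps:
R = -6184/7401 (R = 12368/(-14802) = 12368*(-1/14802) = -6184/7401 ≈ -0.83556)
Z = 889337/7401 (Z = (-11)² - 6184/7401 = 121 - 6184/7401 = 889337/7401 ≈ 120.16)
22929 - Z = 22929 - 1*889337/7401 = 22929 - 889337/7401 = 168808192/7401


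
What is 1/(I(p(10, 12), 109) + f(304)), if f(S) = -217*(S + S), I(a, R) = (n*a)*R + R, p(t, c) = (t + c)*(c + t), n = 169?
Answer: 1/8783937 ≈ 1.1384e-7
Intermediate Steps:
p(t, c) = (c + t)² (p(t, c) = (c + t)*(c + t) = (c + t)²)
I(a, R) = R + 169*R*a (I(a, R) = (169*a)*R + R = 169*R*a + R = R + 169*R*a)
f(S) = -434*S
1/(I(p(10, 12), 109) + f(304)) = 1/(109*(1 + 169*(12 + 10)²) - 434*304) = 1/(109*(1 + 169*22²) - 131936) = 1/(109*(1 + 169*484) - 131936) = 1/(109*(1 + 81796) - 131936) = 1/(109*81797 - 131936) = 1/(8915873 - 131936) = 1/8783937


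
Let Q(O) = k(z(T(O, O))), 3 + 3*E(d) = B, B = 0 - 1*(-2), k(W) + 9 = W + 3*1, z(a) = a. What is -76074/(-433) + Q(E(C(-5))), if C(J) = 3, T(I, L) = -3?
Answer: 72177/433 ≈ 166.69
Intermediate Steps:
k(W) = -6 + W (k(W) = -9 + (W + 3*1) = -9 + (W + 3) = -9 + (3 + W) = -6 + W)
B = 2 (B = 0 + 2 = 2)
E(d) = -⅓ (E(d) = -1 + (⅓)*2 = -1 + ⅔ = -⅓)
Q(O) = -9 (Q(O) = -6 - 3 = -9)
-76074/(-433) + Q(E(C(-5))) = -76074/(-433) - 9 = -76074*(-1)/433 - 9 = -409*(-186/433) - 9 = 76074/433 - 9 = 72177/433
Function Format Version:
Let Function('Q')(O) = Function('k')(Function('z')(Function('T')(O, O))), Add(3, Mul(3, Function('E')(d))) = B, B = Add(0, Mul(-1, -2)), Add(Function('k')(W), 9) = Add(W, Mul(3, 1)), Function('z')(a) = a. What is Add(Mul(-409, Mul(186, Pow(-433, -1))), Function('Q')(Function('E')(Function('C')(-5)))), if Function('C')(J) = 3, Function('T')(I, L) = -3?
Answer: Rational(72177, 433) ≈ 166.69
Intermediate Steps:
Function('k')(W) = Add(-6, W) (Function('k')(W) = Add(-9, Add(W, Mul(3, 1))) = Add(-9, Add(W, 3)) = Add(-9, Add(3, W)) = Add(-6, W))
B = 2 (B = Add(0, 2) = 2)
Function('E')(d) = Rational(-1, 3) (Function('E')(d) = Add(-1, Mul(Rational(1, 3), 2)) = Add(-1, Rational(2, 3)) = Rational(-1, 3))
Function('Q')(O) = -9 (Function('Q')(O) = Add(-6, -3) = -9)
Add(Mul(-409, Mul(186, Pow(-433, -1))), Function('Q')(Function('E')(Function('C')(-5)))) = Add(Mul(-409, Mul(186, Pow(-433, -1))), -9) = Add(Mul(-409, Mul(186, Rational(-1, 433))), -9) = Add(Mul(-409, Rational(-186, 433)), -9) = Add(Rational(76074, 433), -9) = Rational(72177, 433)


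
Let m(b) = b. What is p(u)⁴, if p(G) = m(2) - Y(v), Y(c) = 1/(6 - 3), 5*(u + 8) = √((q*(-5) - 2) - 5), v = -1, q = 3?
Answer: 625/81 ≈ 7.7160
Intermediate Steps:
u = -8 + I*√22/5 (u = -8 + √((3*(-5) - 2) - 5)/5 = -8 + √((-15 - 2) - 5)/5 = -8 + √(-17 - 5)/5 = -8 + √(-22)/5 = -8 + (I*√22)/5 = -8 + I*√22/5 ≈ -8.0 + 0.93808*I)
Y(c) = ⅓ (Y(c) = 1/3 = ⅓)
p(G) = 5/3 (p(G) = 2 - 1*⅓ = 2 - ⅓ = 5/3)
p(u)⁴ = (5/3)⁴ = 625/81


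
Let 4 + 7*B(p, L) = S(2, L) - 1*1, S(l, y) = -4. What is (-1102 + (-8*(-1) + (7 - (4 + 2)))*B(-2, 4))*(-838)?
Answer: 6532210/7 ≈ 9.3317e+5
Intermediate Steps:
B(p, L) = -9/7 (B(p, L) = -4/7 + (-4 - 1*1)/7 = -4/7 + (-4 - 1)/7 = -4/7 + (⅐)*(-5) = -4/7 - 5/7 = -9/7)
(-1102 + (-8*(-1) + (7 - (4 + 2)))*B(-2, 4))*(-838) = (-1102 + (-8*(-1) + (7 - (4 + 2)))*(-9/7))*(-838) = (-1102 + (8 + (7 - 1*6))*(-9/7))*(-838) = (-1102 + (8 + (7 - 6))*(-9/7))*(-838) = (-1102 + (8 + 1)*(-9/7))*(-838) = (-1102 + 9*(-9/7))*(-838) = (-1102 - 81/7)*(-838) = -7795/7*(-838) = 6532210/7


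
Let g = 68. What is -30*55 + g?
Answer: -1582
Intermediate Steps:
-30*55 + g = -30*55 + 68 = -1650 + 68 = -1582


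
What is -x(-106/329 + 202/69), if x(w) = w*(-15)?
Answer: 295720/7567 ≈ 39.080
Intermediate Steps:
x(w) = -15*w
-x(-106/329 + 202/69) = -(-15)*(-106/329 + 202/69) = -(-15)*59144/22701 = -1*(-295720/7567) = 295720/7567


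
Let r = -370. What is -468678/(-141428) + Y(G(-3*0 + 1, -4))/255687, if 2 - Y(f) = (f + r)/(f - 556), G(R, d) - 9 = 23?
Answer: 560656903837/169183229847 ≈ 3.3139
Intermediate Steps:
G(R, d) = 32 (G(R, d) = 9 + 23 = 32)
Y(f) = 2 - (-370 + f)/(-556 + f) (Y(f) = 2 - (f - 370)/(f - 556) = 2 - (-370 + f)/(-556 + f))
-468678/(-141428) + Y(G(-3*0 + 1, -4))/255687 = -468678/(-141428) + ((-742 + 32)/(-556 + 32))/255687 = -468678*(-1/141428) + (-710/(-524))*(1/255687) = 33477/10102 - 1/524*(-710)*(1/255687) = 33477/10102 + (355/262)*(1/255687) = 33477/10102 + 355/66989994 = 560656903837/169183229847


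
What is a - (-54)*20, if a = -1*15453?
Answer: -14373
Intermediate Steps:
a = -15453
a - (-54)*20 = -15453 - (-54)*20 = -15453 - 1*(-1080) = -15453 + 1080 = -14373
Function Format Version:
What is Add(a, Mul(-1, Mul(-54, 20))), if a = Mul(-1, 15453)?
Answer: -14373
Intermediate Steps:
a = -15453
Add(a, Mul(-1, Mul(-54, 20))) = Add(-15453, Mul(-1, Mul(-54, 20))) = Add(-15453, Mul(-1, -1080)) = Add(-15453, 1080) = -14373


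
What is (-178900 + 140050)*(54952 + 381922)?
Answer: -16972554900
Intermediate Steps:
(-178900 + 140050)*(54952 + 381922) = -38850*436874 = -16972554900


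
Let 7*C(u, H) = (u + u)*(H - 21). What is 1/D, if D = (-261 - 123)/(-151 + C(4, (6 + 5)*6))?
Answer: 697/2688 ≈ 0.25930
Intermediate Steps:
C(u, H) = 2*u*(-21 + H)/7 (C(u, H) = ((u + u)*(H - 21))/7 = ((2*u)*(-21 + H))/7 = (2*u*(-21 + H))/7 = 2*u*(-21 + H)/7)
D = 2688/697 (D = (-261 - 123)/(-151 + (2/7)*4*(-21 + (6 + 5)*6)) = -384/(-151 + (2/7)*4*(-21 + 11*6)) = -384/(-151 + (2/7)*4*(-21 + 66)) = -384/(-151 + (2/7)*4*45) = -384/(-151 + 360/7) = -384/(-697/7) = -384*(-7/697) = 2688/697 ≈ 3.8565)
1/D = 1/(2688/697) = 697/2688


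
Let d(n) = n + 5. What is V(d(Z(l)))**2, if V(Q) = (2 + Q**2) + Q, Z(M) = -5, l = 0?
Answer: 4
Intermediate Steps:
d(n) = 5 + n
V(Q) = 2 + Q + Q**2
V(d(Z(l)))**2 = (2 + (5 - 5) + (5 - 5)**2)**2 = (2 + 0 + 0**2)**2 = (2 + 0 + 0)**2 = 2**2 = 4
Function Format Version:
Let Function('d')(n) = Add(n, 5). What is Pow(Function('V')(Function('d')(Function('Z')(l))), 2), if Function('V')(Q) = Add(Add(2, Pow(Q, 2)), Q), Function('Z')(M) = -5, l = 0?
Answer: 4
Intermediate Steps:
Function('d')(n) = Add(5, n)
Function('V')(Q) = Add(2, Q, Pow(Q, 2))
Pow(Function('V')(Function('d')(Function('Z')(l))), 2) = Pow(Add(2, Add(5, -5), Pow(Add(5, -5), 2)), 2) = Pow(Add(2, 0, Pow(0, 2)), 2) = Pow(Add(2, 0, 0), 2) = Pow(2, 2) = 4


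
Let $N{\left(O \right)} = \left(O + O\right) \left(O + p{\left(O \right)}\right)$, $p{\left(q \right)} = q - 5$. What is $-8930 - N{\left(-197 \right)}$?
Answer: $-166136$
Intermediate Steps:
$p{\left(q \right)} = -5 + q$
$N{\left(O \right)} = 2 O \left(-5 + 2 O\right)$ ($N{\left(O \right)} = \left(O + O\right) \left(O + \left(-5 + O\right)\right) = 2 O \left(-5 + 2 O\right)$)
$-8930 - N{\left(-197 \right)} = -8930 - 2 \left(-197\right) \left(-5 + 2 \left(-197\right)\right) = -8930 - 2 \left(-197\right) \left(-5 - 394\right) = -8930 - 2 \left(-197\right) \left(-399\right) = -8930 - 157206 = -166136$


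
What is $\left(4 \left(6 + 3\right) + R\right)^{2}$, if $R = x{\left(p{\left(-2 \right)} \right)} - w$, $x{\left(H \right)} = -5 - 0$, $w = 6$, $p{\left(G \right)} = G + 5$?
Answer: $625$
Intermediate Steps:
$p{\left(G \right)} = 5 + G$
$x{\left(H \right)} = -5$ ($x{\left(H \right)} = -5 + 0 = -5$)
$R = -11$ ($R = -5 - 6 = -11$)
$\left(4 \left(6 + 3\right) + R\right)^{2} = \left(4 \left(6 + 3\right) - 11\right)^{2} = \left(4 \cdot 9 - 11\right)^{2} = \left(36 - 11\right)^{2} = 25^{2} = 625$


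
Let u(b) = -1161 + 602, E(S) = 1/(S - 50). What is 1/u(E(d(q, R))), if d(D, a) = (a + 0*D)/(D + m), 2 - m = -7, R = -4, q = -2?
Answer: -1/559 ≈ -0.0017889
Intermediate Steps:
m = 9 (m = 2 - 1*(-7) = 2 + 7 = 9)
d(D, a) = a/(9 + D) (d(D, a) = (a + 0*D)/(D + 9) = (a + 0)/(9 + D) = a/(9 + D))
E(S) = 1/(-50 + S)
u(b) = -559
1/u(E(d(q, R))) = 1/(-559) = -1/559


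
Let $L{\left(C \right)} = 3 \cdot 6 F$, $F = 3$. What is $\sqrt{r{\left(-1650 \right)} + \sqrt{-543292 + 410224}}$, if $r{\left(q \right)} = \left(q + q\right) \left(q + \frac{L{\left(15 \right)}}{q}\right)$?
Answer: $\sqrt{5445108 + 2 i \sqrt{33267}} \approx 2333.5 + 0.078 i$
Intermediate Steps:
$L{\left(C \right)} = 54$ ($L{\left(C \right)} = 3 \cdot 6 \cdot 3 = 18 \cdot 3 = 54$)
$r{\left(q \right)} = 2 q \left(q + \frac{54}{q}\right)$ ($r{\left(q \right)} = \left(q + q\right) \left(q + \frac{54}{q}\right) = 2 q \left(q + \frac{54}{q}\right)$)
$\sqrt{r{\left(-1650 \right)} + \sqrt{-543292 + 410224}} = \sqrt{\left(108 + 2 \left(-1650\right)^{2}\right) + \sqrt{-543292 + 410224}} = \sqrt{\left(108 + 2 \cdot 2722500\right) + \sqrt{-133068}} = \sqrt{\left(108 + 5445000\right) + 2 i \sqrt{33267}} = \sqrt{5445108 + 2 i \sqrt{33267}}$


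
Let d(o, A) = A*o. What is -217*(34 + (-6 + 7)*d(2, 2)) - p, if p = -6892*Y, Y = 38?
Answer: 253650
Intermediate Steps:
p = -261896 (p = -6892*38 = -261896)
-217*(34 + (-6 + 7)*d(2, 2)) - p = -217*(34 + (-6 + 7)*(2*2)) - 1*(-261896) = -217*(34 + 1*4) + 261896 = -217*(34 + 4) + 261896 = -217*38 + 261896 = -8246 + 261896 = 253650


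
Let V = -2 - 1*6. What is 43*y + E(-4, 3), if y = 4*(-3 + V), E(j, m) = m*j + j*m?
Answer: -1916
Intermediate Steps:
V = -8 (V = -2 - 6 = -8)
E(j, m) = 2*j*m (E(j, m) = j*m + j*m = 2*j*m)
y = -44 (y = 4*(-3 - 8) = 4*(-11) = -44)
43*y + E(-4, 3) = 43*(-44) + 2*(-4)*3 = -1892 - 24 = -1916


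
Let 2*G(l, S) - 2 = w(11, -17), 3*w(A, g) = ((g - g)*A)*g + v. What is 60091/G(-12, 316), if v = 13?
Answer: 360546/19 ≈ 18976.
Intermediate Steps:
w(A, g) = 13/3 (w(A, g) = (((g - g)*A)*g + 13)/3 = ((0*A)*g + 13)/3 = (0*g + 13)/3 = (0 + 13)/3 = (⅓)*13 = 13/3)
G(l, S) = 19/6 (G(l, S) = 1 + (½)*(13/3) = 1 + 13/6 = 19/6)
60091/G(-12, 316) = 60091/(19/6) = 60091*(6/19) = 360546/19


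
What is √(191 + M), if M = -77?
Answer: √114 ≈ 10.677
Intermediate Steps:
√(191 + M) = √(191 - 77) = √114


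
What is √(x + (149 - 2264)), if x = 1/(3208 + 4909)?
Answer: I*√139348224118/8117 ≈ 45.989*I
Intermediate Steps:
x = 1/8117 ≈ 0.00012320
√(x + (149 - 2264)) = √(1/8117 + (149 - 2264)) = √(1/8117 - 2115) = √(-17167454/8117) = I*√139348224118/8117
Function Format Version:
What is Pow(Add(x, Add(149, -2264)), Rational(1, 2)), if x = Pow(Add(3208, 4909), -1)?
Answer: Mul(Rational(1, 8117), I, Pow(139348224118, Rational(1, 2))) ≈ Mul(45.989, I)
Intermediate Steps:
x = Rational(1, 8117) (x = Pow(8117, -1) = Rational(1, 8117) ≈ 0.00012320)
Pow(Add(x, Add(149, -2264)), Rational(1, 2)) = Pow(Add(Rational(1, 8117), Add(149, -2264)), Rational(1, 2)) = Pow(Add(Rational(1, 8117), -2115), Rational(1, 2)) = Pow(Rational(-17167454, 8117), Rational(1, 2)) = Mul(Rational(1, 8117), I, Pow(139348224118, Rational(1, 2)))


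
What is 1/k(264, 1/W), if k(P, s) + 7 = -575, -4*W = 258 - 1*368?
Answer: -1/582 ≈ -0.0017182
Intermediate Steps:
W = 55/2 (W = -(258 - 1*368)/4 = -(258 - 368)/4 = -1/4*(-110) = 55/2 ≈ 27.500)
k(P, s) = -582 (k(P, s) = -7 - 575 = -582)
1/k(264, 1/W) = 1/(-582) = -1/582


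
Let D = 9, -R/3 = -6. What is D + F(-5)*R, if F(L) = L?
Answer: -81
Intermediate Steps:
R = 18 (R = -3*(-6) = 18)
D + F(-5)*R = 9 - 5*18 = 9 - 90 = -81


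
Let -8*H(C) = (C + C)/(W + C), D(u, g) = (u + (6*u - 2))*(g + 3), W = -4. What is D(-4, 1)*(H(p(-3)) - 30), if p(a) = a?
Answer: 25290/7 ≈ 3612.9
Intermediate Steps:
D(u, g) = (-2 + 7*u)*(3 + g) (D(u, g) = (u + (-2 + 6*u))*(3 + g) = (-2 + 7*u)*(3 + g))
H(C) = -C/(4*(-4 + C)) (H(C) = -(C + C)/(8*(-4 + C)) = -2*C/(8*(-4 + C)) = -C/(4*(-4 + C)))
D(-4, 1)*(H(p(-3)) - 30) = (-6 - 2*1 + 21*(-4) + 7*1*(-4))*(-1*(-3)/(-16 + 4*(-3)) - 30) = (-6 - 2 - 84 - 28)*(-1*(-3)/(-16 - 12) - 30) = -120*(-1*(-3)/(-28) - 30) = -120*(-1*(-3)*(-1/28) - 30) = -120*(-3/28 - 30) = -120*(-843/28) = 25290/7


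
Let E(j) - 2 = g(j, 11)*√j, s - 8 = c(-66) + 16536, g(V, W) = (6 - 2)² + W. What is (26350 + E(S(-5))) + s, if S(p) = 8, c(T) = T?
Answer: 42830 + 54*√2 ≈ 42906.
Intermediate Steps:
g(V, W) = 16 + W (g(V, W) = 4² + W = 16 + W)
s = 16478 (s = 8 + (-66 + 16536) = 8 + 16470 = 16478)
E(j) = 2 + 27*√j (E(j) = 2 + (16 + 11)*√j = 2 + 27*√j)
(26350 + E(S(-5))) + s = (26350 + (2 + 27*√8)) + 16478 = (26350 + (2 + 27*(2*√2))) + 16478 = (26350 + (2 + 54*√2)) + 16478 = (26352 + 54*√2) + 16478 = 42830 + 54*√2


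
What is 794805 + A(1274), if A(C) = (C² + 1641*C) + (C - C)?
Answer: 4508515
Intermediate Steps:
A(C) = C² + 1641*C (A(C) = (C² + 1641*C) + 0 = C² + 1641*C)
794805 + A(1274) = 794805 + 1274*(1641 + 1274) = 794805 + 1274*2915 = 794805 + 3713710 = 4508515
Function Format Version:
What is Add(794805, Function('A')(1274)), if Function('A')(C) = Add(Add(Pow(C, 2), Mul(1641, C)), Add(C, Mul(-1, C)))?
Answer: 4508515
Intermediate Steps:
Function('A')(C) = Add(Pow(C, 2), Mul(1641, C)) (Function('A')(C) = Add(Add(Pow(C, 2), Mul(1641, C)), 0) = Add(Pow(C, 2), Mul(1641, C)))
Add(794805, Function('A')(1274)) = Add(794805, Mul(1274, Add(1641, 1274))) = Add(794805, Mul(1274, 2915)) = Add(794805, 3713710) = 4508515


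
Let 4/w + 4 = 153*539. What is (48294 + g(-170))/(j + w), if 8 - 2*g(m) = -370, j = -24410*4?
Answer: -444228181/894631924 ≈ -0.49655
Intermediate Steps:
j = -97640
w = 4/82463 (w = 4/(-4 + 153*539) = 4/(-4 + 82467) = 4/82463 ≈ 4.8507e-5)
g(m) = 189 (g(m) = 4 - ½*(-370) = 4 + 185 = 189)
(48294 + g(-170))/(j + w) = (48294 + 189)/(-97640 + 4/82463) = 48483/(-8051687316/82463) = 48483*(-82463/8051687316) = -444228181/894631924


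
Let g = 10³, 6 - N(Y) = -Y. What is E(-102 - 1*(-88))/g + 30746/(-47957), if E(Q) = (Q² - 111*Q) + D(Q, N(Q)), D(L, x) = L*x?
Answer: 29274967/23978500 ≈ 1.2209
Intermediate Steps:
N(Y) = 6 + Y (N(Y) = 6 - (-1)*Y = 6 + Y)
g = 1000
E(Q) = Q² - 111*Q + Q*(6 + Q) (E(Q) = (Q² - 111*Q) + Q*(6 + Q) = Q² - 111*Q + Q*(6 + Q))
E(-102 - 1*(-88))/g + 30746/(-47957) = ((-102 - 1*(-88))*(-105 + 2*(-102 - 1*(-88))))/1000 + 30746/(-47957) = ((-102 + 88)*(-105 + 2*(-102 + 88)))*(1/1000) + 30746*(-1/47957) = -14*(-105 + 2*(-14))*(1/1000) - 30746/47957 = -14*(-105 - 28)*(1/1000) - 30746/47957 = -14*(-133)*(1/1000) - 30746/47957 = 1862*(1/1000) - 30746/47957 = 931/500 - 30746/47957 = 29274967/23978500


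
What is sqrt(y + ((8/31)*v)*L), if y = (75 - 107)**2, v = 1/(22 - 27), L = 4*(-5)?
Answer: 4*sqrt(61566)/31 ≈ 32.016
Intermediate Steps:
L = -20
v = -1/5 (v = 1/(-5) = -1/5 ≈ -0.20000)
y = 1024 (y = (-32)**2 = 1024)
sqrt(y + ((8/31)*v)*L) = sqrt(1024 + ((8/31)*(-1/5))*(-20)) = sqrt(1024 - 8/155*(-20)) = sqrt(1024 + 32/31) = sqrt(31776/31) = 4*sqrt(61566)/31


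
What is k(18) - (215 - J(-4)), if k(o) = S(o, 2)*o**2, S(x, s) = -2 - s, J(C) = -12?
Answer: -1523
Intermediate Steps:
k(o) = -4*o**2 (k(o) = (-2 - 1*2)*o**2 = (-2 - 2)*o**2 = -4*o**2)
k(18) - (215 - J(-4)) = -4*18**2 - (215 - 1*(-12)) = -4*324 - (215 + 12) = -1296 - 1*227 = -1296 - 227 = -1523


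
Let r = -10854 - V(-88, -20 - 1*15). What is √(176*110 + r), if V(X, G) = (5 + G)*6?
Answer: √8686 ≈ 93.199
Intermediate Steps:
V(X, G) = 30 + 6*G
r = -10674 (r = -10854 - (30 + 6*(-20 - 1*15)) = -10854 - (30 + 6*(-20 - 15)) = -10854 - (30 + 6*(-35)) = -10854 - (30 - 210) = -10854 - 1*(-180) = -10854 + 180 = -10674)
√(176*110 + r) = √(176*110 - 10674) = √(19360 - 10674) = √8686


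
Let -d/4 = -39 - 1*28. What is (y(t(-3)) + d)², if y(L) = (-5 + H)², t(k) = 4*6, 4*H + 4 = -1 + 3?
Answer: 1423249/16 ≈ 88953.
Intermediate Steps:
H = -½ (H = -1 + (-1 + 3)/4 = -1 + (¼)*2 = -1 + ½ = -½ ≈ -0.50000)
t(k) = 24
d = 268 (d = -4*(-39 - 1*28) = -4*(-39 - 28) = -4*(-67) = 268)
y(L) = 121/4 (y(L) = (-5 - ½)² = (-11/2)² = 121/4)
(y(t(-3)) + d)² = (121/4 + 268)² = (1193/4)² = 1423249/16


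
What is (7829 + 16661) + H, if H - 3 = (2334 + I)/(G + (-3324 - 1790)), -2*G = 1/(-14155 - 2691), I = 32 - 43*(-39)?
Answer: 4220029408535/172300887 ≈ 24492.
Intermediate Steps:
I = 1709 (I = 32 + 1677 = 1709)
G = 1/33692 (G = -1/(2*(-14155 - 2691)) = -½/(-16846) = -½*(-1/16846) = 1/33692 ≈ 2.9681e-5)
H = 380685905/172300887 (H = 3 + (2334 + 1709)/(1/33692 + (-3324 - 1790)) = 3 + 4043/(1/33692 - 5114) = 3 + 4043/(-172300887/33692) = 3 + 4043*(-33692/172300887) = 3 - 136216756/172300887 = 380685905/172300887 ≈ 2.2094)
(7829 + 16661) + H = (7829 + 16661) + 380685905/172300887 = 24490 + 380685905/172300887 = 4220029408535/172300887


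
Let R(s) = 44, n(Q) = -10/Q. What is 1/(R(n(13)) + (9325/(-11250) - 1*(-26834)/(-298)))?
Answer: -67050/3143027 ≈ -0.021333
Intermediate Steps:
1/(R(n(13)) + (9325/(-11250) - 1*(-26834)/(-298))) = 1/(44 + (9325/(-11250) - 1*(-26834)/(-298))) = 1/(44 + (9325*(-1/11250) + 26834*(-1/298))) = 1/(44 + (-373/450 - 13417/149)) = 1/(44 - 6093227/67050) = 1/(-3143027/67050) = -67050/3143027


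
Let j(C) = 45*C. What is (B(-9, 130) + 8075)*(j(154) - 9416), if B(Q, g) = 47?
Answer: -20191292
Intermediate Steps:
(B(-9, 130) + 8075)*(j(154) - 9416) = (47 + 8075)*(45*154 - 9416) = 8122*(6930 - 9416) = 8122*(-2486) = -20191292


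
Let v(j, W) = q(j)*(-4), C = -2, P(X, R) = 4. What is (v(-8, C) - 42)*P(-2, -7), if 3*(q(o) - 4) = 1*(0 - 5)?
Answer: -616/3 ≈ -205.33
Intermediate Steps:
q(o) = 7/3 (q(o) = 4 + (1*(0 - 5))/3 = 4 + (1*(-5))/3 = 4 + (⅓)*(-5) = 4 - 5/3 = 7/3)
v(j, W) = -28/3 (v(j, W) = (7/3)*(-4) = -28/3)
(v(-8, C) - 42)*P(-2, -7) = (-28/3 - 42)*4 = -154/3*4 = -616/3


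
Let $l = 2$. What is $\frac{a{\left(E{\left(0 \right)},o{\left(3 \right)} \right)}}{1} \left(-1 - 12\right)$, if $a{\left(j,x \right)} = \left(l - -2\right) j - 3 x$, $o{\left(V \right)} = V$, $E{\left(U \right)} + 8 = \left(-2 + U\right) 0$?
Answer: $533$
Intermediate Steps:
$E{\left(U \right)} = -8$ ($E{\left(U \right)} = -8 + \left(-2 + U\right) 0 = -8 + 0 = -8$)
$a{\left(j,x \right)} = - 3 x + 4 j$ ($a{\left(j,x \right)} = \left(2 - -2\right) j - 3 x = \left(2 + 2\right) j - 3 x = 4 j - 3 x = - 3 x + 4 j$)
$\frac{a{\left(E{\left(0 \right)},o{\left(3 \right)} \right)}}{1} \left(-1 - 12\right) = \frac{\left(-3\right) 3 + 4 \left(-8\right)}{1} \left(-1 - 12\right) = \left(-9 - 32\right) 1 \left(-1 - 12\right) = \left(-41\right) 1 \left(-13\right) = \left(-41\right) \left(-13\right) = 533$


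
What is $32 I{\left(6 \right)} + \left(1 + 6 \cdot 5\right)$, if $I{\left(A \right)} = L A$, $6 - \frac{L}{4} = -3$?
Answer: $6943$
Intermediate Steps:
$L = 36$ ($L = 24 - -12 = 24 + 12 = 36$)
$I{\left(A \right)} = 36 A$
$32 I{\left(6 \right)} + \left(1 + 6 \cdot 5\right) = 32 \cdot 36 \cdot 6 + \left(1 + 6 \cdot 5\right) = 32 \cdot 216 + \left(1 + 30\right) = 6912 + 31 = 6943$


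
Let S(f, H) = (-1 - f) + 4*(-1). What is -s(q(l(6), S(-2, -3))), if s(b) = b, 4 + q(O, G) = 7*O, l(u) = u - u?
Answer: 4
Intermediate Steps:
l(u) = 0
S(f, H) = -5 - f (S(f, H) = (-1 - f) - 4 = -5 - f)
q(O, G) = -4 + 7*O
-s(q(l(6), S(-2, -3))) = -(-4 + 7*0) = -(-4 + 0) = -1*(-4) = 4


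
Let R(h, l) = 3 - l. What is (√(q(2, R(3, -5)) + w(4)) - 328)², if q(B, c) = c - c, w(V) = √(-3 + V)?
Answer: 106929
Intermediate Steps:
q(B, c) = 0
(√(q(2, R(3, -5)) + w(4)) - 328)² = (√(0 + √(-3 + 4)) - 328)² = (√(0 + √1) - 328)² = (√(0 + 1) - 328)² = (√1 - 328)² = (1 - 328)² = (-327)² = 106929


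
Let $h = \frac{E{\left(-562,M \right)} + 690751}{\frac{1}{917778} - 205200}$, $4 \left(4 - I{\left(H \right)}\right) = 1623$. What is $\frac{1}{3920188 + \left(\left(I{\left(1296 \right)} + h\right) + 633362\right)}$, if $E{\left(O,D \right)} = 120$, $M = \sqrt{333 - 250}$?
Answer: $\frac{753312182396}{3429939508715209655} \approx 2.1963 \cdot 10^{-7}$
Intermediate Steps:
$I{\left(H \right)} = - \frac{1607}{4}$ ($I{\left(H \right)} = 4 - \frac{1623}{4} = - \frac{1607}{4}$)
$M = \sqrt{83} \approx 9.1104$
$h = - \frac{634066204638}{188328045599}$ ($h = \frac{120 + 690751}{\frac{1}{917778} - 205200} = \frac{690871}{\frac{1}{917778} - 205200} = \frac{690871}{- \frac{188328045599}{917778}} = 690871 \left(- \frac{917778}{188328045599}\right) = - \frac{634066204638}{188328045599} \approx -3.3668$)
$\frac{1}{3920188 + \left(\left(I{\left(1296 \right)} + h\right) + 633362\right)} = \frac{1}{3920188 + \left(\left(- \frac{1607}{4} - \frac{634066204638}{188328045599}\right) + 633362\right)} = \frac{1}{3920188 + \left(- \frac{305179434096145}{753312182396} + 633362\right)} = \frac{1}{3920188 + \frac{476814131032599207}{753312182396}} = \frac{1}{\frac{3429939508715209655}{753312182396}} = \frac{753312182396}{3429939508715209655}$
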